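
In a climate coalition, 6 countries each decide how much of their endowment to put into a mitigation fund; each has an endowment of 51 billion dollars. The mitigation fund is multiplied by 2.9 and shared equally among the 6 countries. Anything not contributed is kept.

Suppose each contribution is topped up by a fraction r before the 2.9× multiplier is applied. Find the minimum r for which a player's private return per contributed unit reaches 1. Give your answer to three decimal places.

1.069

With matching at rate r, one contributed unit becomes (1 + r) in the mitigation fund and returns 2.9 × (1 + r) / 6 to the contributor.
Setting this equal to 1: 1 + r = 6/2.9 = 2.0690.
So the minimum matching rate is r = 2.0690 − 1 = 1.069.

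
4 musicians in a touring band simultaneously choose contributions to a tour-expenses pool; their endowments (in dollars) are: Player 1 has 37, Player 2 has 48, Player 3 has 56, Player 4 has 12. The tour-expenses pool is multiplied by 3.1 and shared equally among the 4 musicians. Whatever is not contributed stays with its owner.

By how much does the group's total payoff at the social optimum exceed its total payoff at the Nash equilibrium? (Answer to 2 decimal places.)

321.30 dollars

The private return per contributed unit is 3.1/4 = 0.7750 < 1 for every player regardless of endowment, so the Nash equilibrium is zero contribution and the group total is Σ E_j = 37 + 48 + 56 + 12 = 153.
Each contributed unit returns 3.100 to the group, so the social optimum is full contribution by everyone: group total = 3.100 × 153 = 474.30.
Efficiency loss = (3.100 − 1) × 153 = 321.30.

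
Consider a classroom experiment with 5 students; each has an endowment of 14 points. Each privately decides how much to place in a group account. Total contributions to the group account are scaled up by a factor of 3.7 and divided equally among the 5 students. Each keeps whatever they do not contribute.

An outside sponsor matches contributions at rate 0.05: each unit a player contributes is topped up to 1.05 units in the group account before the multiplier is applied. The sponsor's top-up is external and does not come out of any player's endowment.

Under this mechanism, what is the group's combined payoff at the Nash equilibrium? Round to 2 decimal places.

The effective private return is 3.7 × 1.05 / 5 = 0.7770, which is still under 1, so the mechanism doesn't change anyone's dominant strategy: zero contribution.
At the Nash equilibrium no one contributes; group total payoff = 5 × 14 = 70.

70.00 points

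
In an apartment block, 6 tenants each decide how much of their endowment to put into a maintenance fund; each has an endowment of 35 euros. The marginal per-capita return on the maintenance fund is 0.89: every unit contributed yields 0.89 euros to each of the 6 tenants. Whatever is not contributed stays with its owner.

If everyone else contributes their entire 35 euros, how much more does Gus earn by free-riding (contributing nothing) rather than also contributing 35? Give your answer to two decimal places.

Switching from a contribution of 35 to 0 lets Gus keep an extra 35 euros, but lowers the maintenance fund by 35, which costs Gus their own share of that drop: 0.89 × 35 = 31.15.
Net gain = 35 − 31.15 = 3.85. The private return per contributed unit (0.89) is below 1, so free-riding is indeed the best response regardless of what the others do.

3.85 euros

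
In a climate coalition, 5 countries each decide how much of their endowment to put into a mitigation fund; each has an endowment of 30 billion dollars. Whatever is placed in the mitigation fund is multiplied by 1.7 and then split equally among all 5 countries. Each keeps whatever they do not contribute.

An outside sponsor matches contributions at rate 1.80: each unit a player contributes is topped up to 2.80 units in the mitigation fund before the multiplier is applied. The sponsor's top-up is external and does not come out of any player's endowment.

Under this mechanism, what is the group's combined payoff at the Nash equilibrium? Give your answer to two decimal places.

Even with the mechanism, each unit contributed returns only 1.7 × 2.80 / 5 = 0.9520 per unit of net cost, so contributing nothing is still dominant.
Everyone keeps their endowment and the group total is 5 × 30 = 150.

150.00 billion dollars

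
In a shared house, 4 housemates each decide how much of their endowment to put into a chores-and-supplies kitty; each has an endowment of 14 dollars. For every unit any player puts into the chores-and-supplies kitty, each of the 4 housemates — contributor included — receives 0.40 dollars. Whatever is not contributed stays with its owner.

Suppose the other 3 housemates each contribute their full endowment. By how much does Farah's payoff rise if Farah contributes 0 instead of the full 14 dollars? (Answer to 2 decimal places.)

8.40 dollars

Switching from a contribution of 14 to 0 lets Farah keep an extra 14 dollars, but lowers the chores-and-supplies kitty by 14, which costs Farah their own share of that drop: 0.40 × 14 = 5.60.
Net gain = 14 − 5.60 = 8.40. The private return per contributed unit (0.40) is below 1, so free-riding is indeed the best response regardless of what the others do.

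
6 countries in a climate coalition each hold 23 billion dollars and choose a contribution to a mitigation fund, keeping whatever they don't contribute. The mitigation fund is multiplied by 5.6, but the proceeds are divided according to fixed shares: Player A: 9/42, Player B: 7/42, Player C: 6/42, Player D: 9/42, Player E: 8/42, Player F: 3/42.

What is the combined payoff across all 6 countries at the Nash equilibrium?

A player with share s gets back 5.6·s per unit contributed, so full contribution is dominant for anyone with s > 1/5.6 = 0.1786 and zero contribution is dominant for anyone below.
The shares above 0.1786 belong to Player A, Player D and Player E, contributing 23 each; the remaining 3 contribute 0. Total contributed: 69.
The mitigation fund pays out 5.6 × 69 = 386.40 in total (split across the unequal shares, but the aggregate is all that matters for the group sum).
The 3 free-riders keep 23 each, adding 69. Group total = 69 + 386.40 = 455.40.

455.40 billion dollars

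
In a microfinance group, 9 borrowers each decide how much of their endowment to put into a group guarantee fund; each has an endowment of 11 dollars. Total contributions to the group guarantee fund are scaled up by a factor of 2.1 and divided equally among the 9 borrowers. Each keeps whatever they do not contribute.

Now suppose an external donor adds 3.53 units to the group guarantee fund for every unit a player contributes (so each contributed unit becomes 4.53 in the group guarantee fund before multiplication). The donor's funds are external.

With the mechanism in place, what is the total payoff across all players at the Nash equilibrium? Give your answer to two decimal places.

With the mechanism, a contributed unit returns 2.1 × 4.53 / 9 = 1.0570 per unit of net cost to the contributor — now above 1 — so contributing fully is weakly dominant for every player.
At the Nash equilibrium everyone contributes 11. Group total payoff = 2.1 × 4.53 × 99 = 941.79.

941.79 dollars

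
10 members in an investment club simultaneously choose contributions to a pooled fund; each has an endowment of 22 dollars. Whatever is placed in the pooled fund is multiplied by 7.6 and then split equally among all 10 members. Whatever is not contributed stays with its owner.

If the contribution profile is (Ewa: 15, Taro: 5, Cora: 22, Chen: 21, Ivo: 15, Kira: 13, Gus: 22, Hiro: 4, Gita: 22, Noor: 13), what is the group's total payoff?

1223.20 dollars

Total contributed: 15 + 5 + 22 + 21 + 15 + 13 + 22 + 4 + 22 + 13 = 152; total kept: 10 × 22 − 152 = 68.
The pooled fund pays out 7.6 × 152 = 1155.20 in aggregate.
Group total = 68 + 1155.20 = 1223.20.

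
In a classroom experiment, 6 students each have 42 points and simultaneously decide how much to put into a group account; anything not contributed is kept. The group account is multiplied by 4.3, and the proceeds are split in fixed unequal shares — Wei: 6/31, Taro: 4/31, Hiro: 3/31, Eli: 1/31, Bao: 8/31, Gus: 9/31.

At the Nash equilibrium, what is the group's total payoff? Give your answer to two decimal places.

529.20 points

For player j, contributing a unit is worthwhile iff 4.3 × (j's share) ≥ 1, i.e. iff j's share is at least 0.2326.
The shares above 0.2326 belong to Bao and Gus, contributing 42 each; the remaining 4 contribute 0. Total contributed: 84.
The group account pays out 4.3 × 84 = 361.20 in total (split across the unequal shares, but the aggregate is all that matters for the group sum).
The 4 free-riders keep 42 each, adding 168. Group total = 168 + 361.20 = 529.20.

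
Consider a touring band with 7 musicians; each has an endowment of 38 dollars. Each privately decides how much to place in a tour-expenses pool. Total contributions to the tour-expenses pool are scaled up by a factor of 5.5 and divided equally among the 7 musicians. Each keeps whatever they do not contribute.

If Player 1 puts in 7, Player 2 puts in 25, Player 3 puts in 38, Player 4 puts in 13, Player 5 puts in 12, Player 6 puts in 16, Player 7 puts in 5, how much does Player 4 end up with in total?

Total contributed: 7 + 25 + 38 + 13 + 12 + 16 + 5 = 116.
Each receives 5.5 × 116 / 7 = 91.14 from the tour-expenses pool.
Player 4 keeps 38 − 13 = 25, so Player 4's payoff is 25 + 91.14 = 116.14.

116.14 dollars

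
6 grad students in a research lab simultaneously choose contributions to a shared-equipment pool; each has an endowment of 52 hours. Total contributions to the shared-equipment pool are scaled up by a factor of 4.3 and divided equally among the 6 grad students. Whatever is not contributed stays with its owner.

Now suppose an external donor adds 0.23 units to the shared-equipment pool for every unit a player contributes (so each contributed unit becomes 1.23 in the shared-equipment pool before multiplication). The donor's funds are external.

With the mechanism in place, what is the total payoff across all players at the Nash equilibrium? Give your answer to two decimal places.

312.00 hours

The effective private return is 4.3 × 1.23 / 6 = 0.8815, which is still under 1, so the mechanism doesn't change anyone's dominant strategy: zero contribution.
At the Nash equilibrium no one contributes; group total payoff = 6 × 52 = 312.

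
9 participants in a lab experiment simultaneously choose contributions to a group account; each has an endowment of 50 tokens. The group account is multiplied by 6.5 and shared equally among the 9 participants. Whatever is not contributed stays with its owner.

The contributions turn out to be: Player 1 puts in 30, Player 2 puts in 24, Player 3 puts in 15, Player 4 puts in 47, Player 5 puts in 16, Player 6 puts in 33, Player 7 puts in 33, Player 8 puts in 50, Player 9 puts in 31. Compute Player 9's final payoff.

220.50 tokens

Total contributed: 30 + 24 + 15 + 47 + 16 + 33 + 33 + 50 + 31 = 279.
Each receives 6.5 × 279 / 9 = 201.50 from the group account.
Player 9 keeps 50 − 31 = 19, so Player 9's payoff is 19 + 201.50 = 220.50.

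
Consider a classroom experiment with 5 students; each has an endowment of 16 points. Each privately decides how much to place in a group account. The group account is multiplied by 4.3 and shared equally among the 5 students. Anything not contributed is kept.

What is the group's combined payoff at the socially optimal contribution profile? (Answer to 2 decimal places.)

Each contributed unit returns 4.300 to the group as a whole (0.8600 to each of 5 players), which exceeds 1, so the social optimum is full contribution: group total = 4.300 × 80 = 344.00.

344.00 points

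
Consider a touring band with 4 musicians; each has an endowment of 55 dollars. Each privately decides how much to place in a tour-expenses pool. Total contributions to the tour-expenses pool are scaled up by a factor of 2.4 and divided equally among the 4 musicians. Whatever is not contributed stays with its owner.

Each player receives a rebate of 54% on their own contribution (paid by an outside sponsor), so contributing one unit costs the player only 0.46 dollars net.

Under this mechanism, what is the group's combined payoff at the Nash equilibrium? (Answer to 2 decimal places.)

Under the mechanism each unit contributed yields (2.4/4) / 0.46 = 1.3043 back to its contributor per unit of net cost, which exceeds 1, making full contribution the dominant choice for everyone.
So the Nash equilibrium is full contribution by all 4; the group earns 4 × (55 × 0.54 + 2.4 × 55) = 646.80.

646.80 dollars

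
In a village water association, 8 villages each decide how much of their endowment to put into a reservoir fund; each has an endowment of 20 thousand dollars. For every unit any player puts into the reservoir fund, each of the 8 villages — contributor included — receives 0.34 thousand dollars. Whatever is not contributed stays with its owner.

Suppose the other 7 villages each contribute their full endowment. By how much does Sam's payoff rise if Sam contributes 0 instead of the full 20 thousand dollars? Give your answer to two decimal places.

Switching from a contribution of 20 to 0 lets Sam keep an extra 20 thousand dollars, but lowers the reservoir fund by 20, which costs Sam their own share of that drop: 0.34 × 20 = 6.80.
Net gain = 20 − 6.80 = 13.20. The private return per contributed unit (0.34) is below 1, so free-riding is indeed the best response regardless of what the others do.

13.20 thousand dollars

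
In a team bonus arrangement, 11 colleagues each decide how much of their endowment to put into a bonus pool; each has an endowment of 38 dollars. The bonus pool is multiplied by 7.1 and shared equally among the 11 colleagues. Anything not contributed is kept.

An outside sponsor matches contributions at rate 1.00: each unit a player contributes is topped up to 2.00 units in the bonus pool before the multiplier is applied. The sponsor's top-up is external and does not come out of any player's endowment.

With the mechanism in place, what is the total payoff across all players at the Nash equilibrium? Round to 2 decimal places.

5935.60 dollars

With the mechanism, a contributed unit returns 7.1 × 2.00 / 11 = 1.2909 per unit of net cost to the contributor — now above 1 — so contributing fully is weakly dominant for every player.
So the Nash equilibrium is full contribution by all 11; the group earns 7.1 × 2.00 × 418 = 5935.60.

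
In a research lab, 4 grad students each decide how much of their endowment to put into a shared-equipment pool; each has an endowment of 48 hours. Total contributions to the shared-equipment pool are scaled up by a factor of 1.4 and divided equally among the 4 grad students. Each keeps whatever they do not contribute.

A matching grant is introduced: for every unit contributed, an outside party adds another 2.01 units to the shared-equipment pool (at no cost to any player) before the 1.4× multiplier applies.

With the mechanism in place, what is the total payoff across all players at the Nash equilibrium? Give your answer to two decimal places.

809.09 hours

The effective private return per unit is now 1.4 × 3.01 / 4 = 1.0535 > 1, so every player's dominant strategy flips to full contribution.
At the Nash equilibrium everyone contributes 48. Group total payoff = 1.4 × 3.01 × 192 = 809.09.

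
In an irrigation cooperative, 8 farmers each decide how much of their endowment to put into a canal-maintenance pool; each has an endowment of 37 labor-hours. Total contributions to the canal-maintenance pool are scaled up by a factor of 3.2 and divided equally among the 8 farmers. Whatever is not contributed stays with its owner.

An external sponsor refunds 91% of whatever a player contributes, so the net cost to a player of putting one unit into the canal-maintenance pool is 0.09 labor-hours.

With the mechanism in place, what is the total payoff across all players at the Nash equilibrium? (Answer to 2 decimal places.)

1216.56 labor-hours

Under the mechanism each unit contributed yields (3.2/8) / 0.09 = 4.4444 back to its contributor per unit of net cost, which exceeds 1, making full contribution the dominant choice for everyone.
At the Nash equilibrium everyone contributes 37. Group total payoff = 8 × (37 × 0.91 + 3.2 × 37) = 1216.56.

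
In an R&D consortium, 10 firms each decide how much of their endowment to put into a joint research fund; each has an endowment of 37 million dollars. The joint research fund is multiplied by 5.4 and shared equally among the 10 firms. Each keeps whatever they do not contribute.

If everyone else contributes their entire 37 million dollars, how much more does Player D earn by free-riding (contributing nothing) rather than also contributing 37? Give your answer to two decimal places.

Switching from a contribution of 37 to 0 lets Player D keep an extra 37 million dollars, but lowers the joint research fund by 37, which costs Player D their own share of that drop: 5.4/10 × 37 = 19.98.
Net gain = 37 − 19.98 = 17.02. The private return per contributed unit (0.5400) is below 1, so free-riding is indeed the best response regardless of what the others do.

17.02 million dollars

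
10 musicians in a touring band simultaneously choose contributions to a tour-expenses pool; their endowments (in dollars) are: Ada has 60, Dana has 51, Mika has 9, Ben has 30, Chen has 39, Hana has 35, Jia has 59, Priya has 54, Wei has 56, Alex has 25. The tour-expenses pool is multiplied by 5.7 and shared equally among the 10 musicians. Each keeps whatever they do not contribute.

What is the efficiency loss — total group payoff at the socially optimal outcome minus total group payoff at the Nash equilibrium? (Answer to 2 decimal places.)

The private return per contributed unit is 5.7/10 = 0.5700 < 1 for every player regardless of endowment, so the Nash equilibrium is zero contribution and the group total is Σ E_j = 60 + 51 + 9 + 30 + 39 + 35 + 59 + 54 + 56 + 25 = 418.
Each contributed unit returns 5.700 to the group, so the social optimum is full contribution by everyone: group total = 5.700 × 418 = 2382.60.
Efficiency loss = (5.700 − 1) × 418 = 1964.60.

1964.60 dollars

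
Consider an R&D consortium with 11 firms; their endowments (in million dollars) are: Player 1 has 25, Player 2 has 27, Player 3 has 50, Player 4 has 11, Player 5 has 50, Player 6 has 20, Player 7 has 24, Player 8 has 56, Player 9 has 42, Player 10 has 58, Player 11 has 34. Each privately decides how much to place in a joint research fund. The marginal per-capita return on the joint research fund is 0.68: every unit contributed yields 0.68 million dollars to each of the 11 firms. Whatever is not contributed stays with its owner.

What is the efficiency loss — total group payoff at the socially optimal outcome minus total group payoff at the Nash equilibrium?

2572.56 million dollars

The private return per contributed unit is 0.68 < 1 for everyone, so the Nash equilibrium is zero contribution and the group total is Σ E_j = 25 + 27 + 50 + 11 + 50 + 20 + 24 + 56 + 42 + 58 + 34 = 397.
Each contributed unit returns 7.480 to the group, so the social optimum is full contribution by everyone: group total = 7.480 × 397 = 2969.56.
Efficiency loss = (7.480 − 1) × 397 = 2572.56.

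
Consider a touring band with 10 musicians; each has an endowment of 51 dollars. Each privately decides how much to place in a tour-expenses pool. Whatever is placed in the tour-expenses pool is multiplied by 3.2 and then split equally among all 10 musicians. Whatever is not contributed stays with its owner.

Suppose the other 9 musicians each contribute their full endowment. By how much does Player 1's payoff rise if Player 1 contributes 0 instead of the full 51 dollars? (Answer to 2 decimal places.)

Switching from a contribution of 51 to 0 lets Player 1 keep an extra 51 dollars, but lowers the tour-expenses pool by 51, which costs Player 1 their own share of that drop: 3.2/10 × 51 = 16.32.
Net gain = 51 − 16.32 = 34.68. The private return per contributed unit (0.3200) is below 1, so free-riding is indeed the best response regardless of what the others do.

34.68 dollars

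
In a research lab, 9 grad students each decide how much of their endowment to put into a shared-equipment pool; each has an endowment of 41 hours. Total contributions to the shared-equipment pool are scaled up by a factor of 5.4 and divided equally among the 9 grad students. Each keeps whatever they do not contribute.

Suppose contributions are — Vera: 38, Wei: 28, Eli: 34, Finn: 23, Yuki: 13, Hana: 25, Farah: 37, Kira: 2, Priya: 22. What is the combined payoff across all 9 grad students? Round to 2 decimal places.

1345.80 hours

Total contributed: 38 + 28 + 34 + 23 + 13 + 25 + 37 + 2 + 22 = 222; total kept: 9 × 41 − 222 = 147.
The shared-equipment pool pays out 5.4 × 222 = 1198.80 in aggregate.
Group total = 147 + 1198.80 = 1345.80.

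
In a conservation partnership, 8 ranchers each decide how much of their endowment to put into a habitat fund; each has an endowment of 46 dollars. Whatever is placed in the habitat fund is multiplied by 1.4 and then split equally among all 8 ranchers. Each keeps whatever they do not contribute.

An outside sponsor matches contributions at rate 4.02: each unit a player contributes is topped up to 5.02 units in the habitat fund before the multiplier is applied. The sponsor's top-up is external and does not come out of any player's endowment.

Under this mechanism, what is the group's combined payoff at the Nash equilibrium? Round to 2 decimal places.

The effective private return is 1.4 × 5.02 / 8 = 0.8785, which is still under 1, so the mechanism doesn't change anyone's dominant strategy: zero contribution.
Everyone keeps their endowment and the group total is 8 × 46 = 368.

368.00 dollars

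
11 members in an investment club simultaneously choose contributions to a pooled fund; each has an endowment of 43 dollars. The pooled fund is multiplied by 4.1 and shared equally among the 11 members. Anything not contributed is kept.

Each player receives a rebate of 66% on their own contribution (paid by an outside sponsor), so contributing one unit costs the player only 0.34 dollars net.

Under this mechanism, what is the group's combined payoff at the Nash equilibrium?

With the mechanism, a contributed unit returns (4.1/11) / 0.34 = 1.0963 per unit of net cost to the contributor — now above 1 — so contributing fully is weakly dominant for every player.
So the Nash equilibrium is full contribution by all 11; the group earns 11 × (43 × 0.66 + 4.1 × 43) = 2251.48.

2251.48 dollars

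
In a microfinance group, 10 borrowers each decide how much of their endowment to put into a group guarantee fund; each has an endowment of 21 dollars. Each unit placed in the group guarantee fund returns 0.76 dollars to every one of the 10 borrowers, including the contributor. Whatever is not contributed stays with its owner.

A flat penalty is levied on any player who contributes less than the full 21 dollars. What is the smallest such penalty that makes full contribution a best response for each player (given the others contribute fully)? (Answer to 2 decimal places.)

Given the others contribute fully, the best deviation is to contribute 0 (any partial contribution still incurs the fine and gives up units whose private return 0.76 is below 1).
Deviating from 21 to 0 saves 21 dollars but forfeits the deviator's share of the drop in the group guarantee fund: 0.76 × 21 = 15.96.
So the deviation gain is 21 − 15.96 = 5.04, and the fine must be at least 5.04 dollars to wipe it out.

5.04 dollars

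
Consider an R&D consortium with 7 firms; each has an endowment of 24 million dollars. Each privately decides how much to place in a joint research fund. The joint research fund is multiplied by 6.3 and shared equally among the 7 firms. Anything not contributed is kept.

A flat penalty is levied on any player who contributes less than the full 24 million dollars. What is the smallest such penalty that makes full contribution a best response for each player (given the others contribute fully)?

2.40 million dollars

Given the others contribute fully, the best deviation is to contribute 0 (any partial contribution still incurs the fine and gives up units whose private return 0.9000 is below 1).
Deviating from 24 to 0 saves 24 million dollars but forfeits the deviator's share of the drop in the joint research fund: 6.3/7 × 24 = 21.60.
So the deviation gain is 24 − 21.60 = 2.40, and the fine must be at least 2.40 million dollars to wipe it out.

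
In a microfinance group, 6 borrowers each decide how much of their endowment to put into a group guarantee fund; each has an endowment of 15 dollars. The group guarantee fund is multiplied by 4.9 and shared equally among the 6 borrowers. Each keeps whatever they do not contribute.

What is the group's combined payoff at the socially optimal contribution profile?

441.00 dollars

Each contributed unit returns 4.900 to the group as a whole (0.8167 to each of 6 players), which exceeds 1, so the social optimum is full contribution: group total = 4.900 × 90 = 441.00.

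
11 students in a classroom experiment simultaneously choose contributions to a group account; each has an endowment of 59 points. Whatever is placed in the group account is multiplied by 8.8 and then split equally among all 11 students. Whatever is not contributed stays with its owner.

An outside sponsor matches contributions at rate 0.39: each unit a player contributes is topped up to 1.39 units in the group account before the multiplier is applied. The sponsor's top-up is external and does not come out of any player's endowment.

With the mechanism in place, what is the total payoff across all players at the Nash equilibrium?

7938.57 points

With the mechanism, a contributed unit returns 8.8 × 1.39 / 11 = 1.1120 per unit of net cost to the contributor — now above 1 — so contributing fully is weakly dominant for every player.
At the Nash equilibrium everyone contributes 59. Group total payoff = 8.8 × 1.39 × 649 = 7938.57.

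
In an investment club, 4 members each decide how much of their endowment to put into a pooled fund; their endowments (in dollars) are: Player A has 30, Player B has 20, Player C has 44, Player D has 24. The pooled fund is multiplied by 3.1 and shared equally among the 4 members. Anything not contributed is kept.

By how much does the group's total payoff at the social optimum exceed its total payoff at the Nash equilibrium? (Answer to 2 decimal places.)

247.80 dollars

The private return per contributed unit is 3.1/4 = 0.7750 < 1 for every player regardless of endowment, so the Nash equilibrium is zero contribution and the group total is Σ E_j = 30 + 20 + 44 + 24 = 118.
Each contributed unit returns 3.100 to the group, so the social optimum is full contribution by everyone: group total = 3.100 × 118 = 365.80.
Efficiency loss = (3.100 − 1) × 118 = 247.80.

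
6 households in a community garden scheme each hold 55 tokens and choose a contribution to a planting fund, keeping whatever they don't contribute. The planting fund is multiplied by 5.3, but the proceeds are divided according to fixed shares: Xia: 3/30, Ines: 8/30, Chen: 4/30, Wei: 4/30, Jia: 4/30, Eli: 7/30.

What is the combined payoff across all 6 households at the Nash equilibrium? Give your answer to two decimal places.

803.00 tokens

For player j, contributing a unit is worthwhile iff 5.3 × (j's share) ≥ 1, i.e. iff j's share is at least 0.1887.
Ines and Eli are above the threshold, contributing 55 each; the remaining 4 contribute 0. Total contributed: 110.
The planting fund pays out 5.3 × 110 = 583.00 in total (split across the unequal shares, but the aggregate is all that matters for the group sum).
The 4 free-riders keep 55 each, adding 220. Group total = 220 + 583.00 = 803.00.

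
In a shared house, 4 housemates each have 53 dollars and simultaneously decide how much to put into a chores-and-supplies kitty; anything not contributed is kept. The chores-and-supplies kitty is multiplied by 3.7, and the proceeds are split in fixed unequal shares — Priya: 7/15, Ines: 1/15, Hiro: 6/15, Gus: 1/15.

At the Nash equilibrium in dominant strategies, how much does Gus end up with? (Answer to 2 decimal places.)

79.15 dollars

For player j, contributing a unit is worthwhile iff 3.7 × (j's share) ≥ 1, i.e. iff j's share is at least 0.2703.
The shares above 0.2703 belong to Priya and Hiro, contributing 53 each; the remaining 2 contribute 0. Total contributed: 106.
Gus keeps 53 and receives 3.7 × 106 × 1/15 = 26.15 from the chores-and-supplies kitty, for a payoff of 79.15.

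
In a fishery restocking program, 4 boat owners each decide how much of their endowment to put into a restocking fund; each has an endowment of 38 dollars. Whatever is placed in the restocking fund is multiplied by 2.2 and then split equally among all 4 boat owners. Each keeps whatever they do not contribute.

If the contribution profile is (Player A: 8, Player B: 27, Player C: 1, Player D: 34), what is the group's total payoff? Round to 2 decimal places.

236.00 dollars

Total contributed: 8 + 27 + 1 + 34 = 70; total kept: 4 × 38 − 70 = 82.
The restocking fund pays out 2.2 × 70 = 154.00 in aggregate.
Group total = 82 + 154.00 = 236.00.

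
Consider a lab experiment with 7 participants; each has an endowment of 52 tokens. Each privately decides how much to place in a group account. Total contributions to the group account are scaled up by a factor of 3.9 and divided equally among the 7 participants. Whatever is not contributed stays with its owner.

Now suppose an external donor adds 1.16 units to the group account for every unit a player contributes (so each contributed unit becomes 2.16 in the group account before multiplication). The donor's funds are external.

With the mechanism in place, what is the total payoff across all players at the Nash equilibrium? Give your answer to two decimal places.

Under the mechanism each unit contributed yields 3.9 × 2.16 / 7 = 1.2034 back to its contributor per unit of net cost, which exceeds 1, making full contribution the dominant choice for everyone.
At the Nash equilibrium everyone contributes 52. Group total payoff = 3.9 × 2.16 × 364 = 3066.34.

3066.34 tokens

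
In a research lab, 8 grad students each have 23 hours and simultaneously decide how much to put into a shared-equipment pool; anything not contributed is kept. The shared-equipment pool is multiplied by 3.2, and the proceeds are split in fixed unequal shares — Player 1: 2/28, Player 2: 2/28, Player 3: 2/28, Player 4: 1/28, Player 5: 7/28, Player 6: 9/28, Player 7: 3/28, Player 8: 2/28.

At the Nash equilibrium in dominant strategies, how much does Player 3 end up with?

28.26 hours

Player j's private return per contributed unit is 3.2 × (j's share). Contributing is weakly dominant for j when that share is at least 1/3.2 = 0.3125, and contributing 0 is dominant otherwise.
Only Player 6 (9/28) clears that bar, contributing 23; the remaining 7 contribute 0. Total contributed: 23.
Player 3 keeps 23 and receives 3.2 × 23 × 2/28 = 5.26 from the shared-equipment pool, for a payoff of 28.26.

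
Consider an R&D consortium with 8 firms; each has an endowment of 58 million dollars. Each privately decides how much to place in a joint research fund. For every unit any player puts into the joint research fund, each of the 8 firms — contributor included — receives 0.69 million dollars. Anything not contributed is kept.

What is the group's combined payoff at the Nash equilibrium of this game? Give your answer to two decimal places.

The private return per contributed unit is 0.69 < 1, so contributing 0 is dominant for every player. At the Nash equilibrium everyone keeps their 58, and the group total is 8 × 58 = 464.

464.00 million dollars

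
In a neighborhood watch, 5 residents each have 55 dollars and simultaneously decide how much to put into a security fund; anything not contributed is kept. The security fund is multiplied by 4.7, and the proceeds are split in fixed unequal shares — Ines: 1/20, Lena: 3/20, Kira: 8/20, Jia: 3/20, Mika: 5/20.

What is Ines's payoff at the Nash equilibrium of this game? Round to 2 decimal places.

80.85 dollars

A player with share s gets back 4.7·s per unit contributed, so full contribution is dominant for anyone with s > 1/4.7 = 0.2128 and zero contribution is dominant for anyone below.
The shares above 0.2128 belong to Kira and Mika, contributing 55 each; the remaining 3 contribute 0. Total contributed: 110.
Ines keeps 55 and receives 4.7 × 110 × 1/20 = 25.85 from the security fund, for a payoff of 80.85.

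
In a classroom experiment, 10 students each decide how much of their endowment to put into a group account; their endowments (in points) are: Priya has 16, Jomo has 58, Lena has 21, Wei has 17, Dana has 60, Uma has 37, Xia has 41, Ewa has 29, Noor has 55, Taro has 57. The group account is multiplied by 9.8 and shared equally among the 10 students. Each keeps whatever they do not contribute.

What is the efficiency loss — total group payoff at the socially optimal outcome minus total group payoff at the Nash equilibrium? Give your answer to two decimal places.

The private return per contributed unit is 9.8/10 = 0.9800 < 1 for every player regardless of endowment, so the Nash equilibrium is zero contribution and the group total is Σ E_j = 16 + 58 + 21 + 17 + 60 + 37 + 41 + 29 + 55 + 57 = 391.
Each contributed unit returns 9.800 to the group, so the social optimum is full contribution by everyone: group total = 9.800 × 391 = 3831.80.
Efficiency loss = (9.800 − 1) × 391 = 3440.80.

3440.80 points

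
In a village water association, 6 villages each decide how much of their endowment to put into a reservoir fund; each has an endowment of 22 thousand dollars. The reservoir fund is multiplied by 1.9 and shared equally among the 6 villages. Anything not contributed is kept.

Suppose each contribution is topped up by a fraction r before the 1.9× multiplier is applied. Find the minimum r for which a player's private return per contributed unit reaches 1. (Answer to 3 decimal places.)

With matching at rate r, one contributed unit becomes (1 + r) in the reservoir fund and returns 1.9 × (1 + r) / 6 to the contributor.
Setting this equal to 1: 1 + r = 6/1.9 = 3.1579.
So the minimum matching rate is r = 3.1579 − 1 = 2.158.

2.158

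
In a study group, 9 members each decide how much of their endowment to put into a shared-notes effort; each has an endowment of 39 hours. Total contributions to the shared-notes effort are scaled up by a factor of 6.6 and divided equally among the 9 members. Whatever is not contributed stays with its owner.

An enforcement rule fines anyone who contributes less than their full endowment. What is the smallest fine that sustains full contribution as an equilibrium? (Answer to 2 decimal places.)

Given the others contribute fully, the best deviation is to contribute 0 (any partial contribution still incurs the fine and gives up units whose private return 0.7333 is below 1).
Deviating from 39 to 0 saves 39 hours but forfeits the deviator's share of the drop in the shared-notes effort: 6.6/9 × 39 = 28.60.
So the deviation gain is 39 − 28.60 = 10.40, and the fine must be at least 10.40 hours to wipe it out.

10.40 hours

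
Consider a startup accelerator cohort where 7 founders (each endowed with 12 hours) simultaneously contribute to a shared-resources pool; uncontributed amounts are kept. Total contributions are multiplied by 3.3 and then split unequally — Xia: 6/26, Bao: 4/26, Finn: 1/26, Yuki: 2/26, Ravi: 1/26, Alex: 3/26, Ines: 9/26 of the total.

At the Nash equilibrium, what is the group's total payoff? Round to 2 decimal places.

For player j, contributing a unit is worthwhile iff 3.3 × (j's share) ≥ 1, i.e. iff j's share is at least 0.3030.
Ines alone (share 9/26) is above the threshold, contributing 12; the remaining 6 contribute 0. Total contributed: 12.
The shared-resources pool pays out 3.3 × 12 = 39.60 in total (split across the unequal shares, but the aggregate is all that matters for the group sum).
The 6 free-riders keep 12 each, adding 72. Group total = 72 + 39.60 = 111.60.

111.60 hours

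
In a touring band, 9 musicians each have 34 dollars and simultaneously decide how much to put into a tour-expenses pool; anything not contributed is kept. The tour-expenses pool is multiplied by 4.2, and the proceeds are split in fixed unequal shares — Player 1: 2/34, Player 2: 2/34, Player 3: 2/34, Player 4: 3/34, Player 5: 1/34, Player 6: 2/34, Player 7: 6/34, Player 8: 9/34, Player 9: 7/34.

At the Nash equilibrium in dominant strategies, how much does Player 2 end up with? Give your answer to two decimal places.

Each unit j contributes comes back to j as 4.2 × (j's share), so j prefers to contribute only if that share exceeds 1/4.2 = 0.2381; otherwise keeping the unit dominates.
Player 8 alone (share 9/34) is above the threshold, contributing 34; the remaining 8 contribute 0. Total contributed: 34.
Player 2 keeps 34 and receives 4.2 × 34 × 2/34 = 8.40 from the tour-expenses pool, for a payoff of 42.40.

42.40 dollars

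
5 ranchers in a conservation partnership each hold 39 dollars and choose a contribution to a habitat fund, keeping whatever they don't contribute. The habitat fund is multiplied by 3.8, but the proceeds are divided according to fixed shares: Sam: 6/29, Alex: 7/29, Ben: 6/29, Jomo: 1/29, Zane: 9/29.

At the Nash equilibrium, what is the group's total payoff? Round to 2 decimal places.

304.20 dollars

A player with share s gets back 3.8·s per unit contributed, so full contribution is dominant for anyone with s > 1/3.8 = 0.2632 and zero contribution is dominant for anyone below.
Only Zane (9/29) clears that bar, contributing 39; the remaining 4 contribute 0. Total contributed: 39.
The habitat fund pays out 3.8 × 39 = 148.20 in total (split across the unequal shares, but the aggregate is all that matters for the group sum).
The 4 free-riders keep 39 each, adding 156. Group total = 156 + 148.20 = 304.20.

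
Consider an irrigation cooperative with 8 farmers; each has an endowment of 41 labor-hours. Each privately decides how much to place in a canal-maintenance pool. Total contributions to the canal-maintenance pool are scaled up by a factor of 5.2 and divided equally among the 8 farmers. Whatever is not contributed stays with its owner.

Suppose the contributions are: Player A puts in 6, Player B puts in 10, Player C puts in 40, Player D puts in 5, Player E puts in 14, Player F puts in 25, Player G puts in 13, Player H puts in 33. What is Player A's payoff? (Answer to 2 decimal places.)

129.90 labor-hours

Total contributed: 6 + 10 + 40 + 5 + 14 + 25 + 13 + 33 = 146.
Each receives 5.2 × 146 / 8 = 94.90 from the canal-maintenance pool.
Player A keeps 41 − 6 = 35, so Player A's payoff is 35 + 94.90 = 129.90.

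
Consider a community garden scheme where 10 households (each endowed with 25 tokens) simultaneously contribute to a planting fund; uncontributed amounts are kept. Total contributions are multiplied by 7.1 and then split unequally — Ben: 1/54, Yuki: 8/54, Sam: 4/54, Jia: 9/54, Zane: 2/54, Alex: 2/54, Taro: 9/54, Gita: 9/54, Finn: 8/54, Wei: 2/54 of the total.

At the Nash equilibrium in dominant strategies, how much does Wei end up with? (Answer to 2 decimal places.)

A player with share s gets back 7.1·s per unit contributed, so full contribution is dominant for anyone with s > 1/7.1 = 0.1408 and zero contribution is dominant for anyone below.
Yuki, Jia, Taro, Gita and Finn clear that bar, contributing 25 each; the remaining 5 contribute 0. Total contributed: 125.
Wei keeps 25 and receives 7.1 × 125 × 2/54 = 32.87 from the planting fund, for a payoff of 57.87.

57.87 tokens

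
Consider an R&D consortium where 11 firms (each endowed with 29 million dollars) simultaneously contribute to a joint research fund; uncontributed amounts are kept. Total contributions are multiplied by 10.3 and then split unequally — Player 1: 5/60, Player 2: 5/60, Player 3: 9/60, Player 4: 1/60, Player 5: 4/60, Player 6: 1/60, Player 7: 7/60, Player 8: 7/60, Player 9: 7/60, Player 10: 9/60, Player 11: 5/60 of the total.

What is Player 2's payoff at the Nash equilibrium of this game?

153.46 million dollars

A player with share s gets back 10.3·s per unit contributed, so full contribution is dominant for anyone with s > 1/10.3 = 0.0971 and zero contribution is dominant for anyone below.
The shares above 0.0971 belong to Player 3, Player 7, Player 8, Player 9 and Player 10, contributing 29 each; the remaining 6 contribute 0. Total contributed: 145.
Player 2 keeps 29 and receives 10.3 × 145 × 5/60 = 124.46 from the joint research fund, for a payoff of 153.46.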